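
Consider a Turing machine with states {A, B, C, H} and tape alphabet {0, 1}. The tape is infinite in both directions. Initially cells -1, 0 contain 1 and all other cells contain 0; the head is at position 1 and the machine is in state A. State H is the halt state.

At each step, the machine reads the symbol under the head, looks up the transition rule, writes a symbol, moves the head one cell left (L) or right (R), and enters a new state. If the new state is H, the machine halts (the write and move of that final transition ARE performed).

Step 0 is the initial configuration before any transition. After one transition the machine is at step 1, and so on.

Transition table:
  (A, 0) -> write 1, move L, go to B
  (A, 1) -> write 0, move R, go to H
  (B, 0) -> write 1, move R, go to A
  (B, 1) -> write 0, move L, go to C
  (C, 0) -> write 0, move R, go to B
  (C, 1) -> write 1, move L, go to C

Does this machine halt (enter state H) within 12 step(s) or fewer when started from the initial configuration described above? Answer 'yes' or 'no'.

Answer: yes

Derivation:
Step 1: in state A at pos 1, read 0 -> (A,0)->write 1,move L,goto B. Now: state=B, head=0, tape[-2..2]=01110 (head:   ^)
Step 2: in state B at pos 0, read 1 -> (B,1)->write 0,move L,goto C. Now: state=C, head=-1, tape[-2..2]=01010 (head:  ^)
Step 3: in state C at pos -1, read 1 -> (C,1)->write 1,move L,goto C. Now: state=C, head=-2, tape[-3..2]=001010 (head:  ^)
Step 4: in state C at pos -2, read 0 -> (C,0)->write 0,move R,goto B. Now: state=B, head=-1, tape[-3..2]=001010 (head:   ^)
Step 5: in state B at pos -1, read 1 -> (B,1)->write 0,move L,goto C. Now: state=C, head=-2, tape[-3..2]=000010 (head:  ^)
Step 6: in state C at pos -2, read 0 -> (C,0)->write 0,move R,goto B. Now: state=B, head=-1, tape[-3..2]=000010 (head:   ^)
Step 7: in state B at pos -1, read 0 -> (B,0)->write 1,move R,goto A. Now: state=A, head=0, tape[-3..2]=001010 (head:    ^)
Step 8: in state A at pos 0, read 0 -> (A,0)->write 1,move L,goto B. Now: state=B, head=-1, tape[-3..2]=001110 (head:   ^)
Step 9: in state B at pos -1, read 1 -> (B,1)->write 0,move L,goto C. Now: state=C, head=-2, tape[-3..2]=000110 (head:  ^)
Step 10: in state C at pos -2, read 0 -> (C,0)->write 0,move R,goto B. Now: state=B, head=-1, tape[-3..2]=000110 (head:   ^)
Step 11: in state B at pos -1, read 0 -> (B,0)->write 1,move R,goto A. Now: state=A, head=0, tape[-3..2]=001110 (head:    ^)
Step 12: in state A at pos 0, read 1 -> (A,1)->write 0,move R,goto H. Now: state=H, head=1, tape[-3..2]=001010 (head:     ^)
State H reached at step 12; 12 <= 12 -> yes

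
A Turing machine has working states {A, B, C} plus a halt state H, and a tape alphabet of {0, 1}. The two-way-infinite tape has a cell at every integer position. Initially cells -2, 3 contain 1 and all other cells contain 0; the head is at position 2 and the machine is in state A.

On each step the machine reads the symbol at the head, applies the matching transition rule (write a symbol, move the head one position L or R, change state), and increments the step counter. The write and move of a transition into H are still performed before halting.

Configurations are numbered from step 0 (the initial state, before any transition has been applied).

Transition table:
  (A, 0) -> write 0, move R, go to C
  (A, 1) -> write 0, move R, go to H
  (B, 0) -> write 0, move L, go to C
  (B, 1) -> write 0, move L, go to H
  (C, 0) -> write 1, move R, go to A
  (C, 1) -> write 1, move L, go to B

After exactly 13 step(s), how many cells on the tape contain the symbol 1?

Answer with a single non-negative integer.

Step 1: in state A at pos 2, read 0 -> (A,0)->write 0,move R,goto C. Now: state=C, head=3, tape[-3..4]=01000010 (head:       ^)
Step 2: in state C at pos 3, read 1 -> (C,1)->write 1,move L,goto B. Now: state=B, head=2, tape[-3..4]=01000010 (head:      ^)
Step 3: in state B at pos 2, read 0 -> (B,0)->write 0,move L,goto C. Now: state=C, head=1, tape[-3..4]=01000010 (head:     ^)
Step 4: in state C at pos 1, read 0 -> (C,0)->write 1,move R,goto A. Now: state=A, head=2, tape[-3..4]=01001010 (head:      ^)
Step 5: in state A at pos 2, read 0 -> (A,0)->write 0,move R,goto C. Now: state=C, head=3, tape[-3..4]=01001010 (head:       ^)
Step 6: in state C at pos 3, read 1 -> (C,1)->write 1,move L,goto B. Now: state=B, head=2, tape[-3..4]=01001010 (head:      ^)
Step 7: in state B at pos 2, read 0 -> (B,0)->write 0,move L,goto C. Now: state=C, head=1, tape[-3..4]=01001010 (head:     ^)
Step 8: in state C at pos 1, read 1 -> (C,1)->write 1,move L,goto B. Now: state=B, head=0, tape[-3..4]=01001010 (head:    ^)
Step 9: in state B at pos 0, read 0 -> (B,0)->write 0,move L,goto C. Now: state=C, head=-1, tape[-3..4]=01001010 (head:   ^)
Step 10: in state C at pos -1, read 0 -> (C,0)->write 1,move R,goto A. Now: state=A, head=0, tape[-3..4]=01101010 (head:    ^)
Step 11: in state A at pos 0, read 0 -> (A,0)->write 0,move R,goto C. Now: state=C, head=1, tape[-3..4]=01101010 (head:     ^)
Step 12: in state C at pos 1, read 1 -> (C,1)->write 1,move L,goto B. Now: state=B, head=0, tape[-3..4]=01101010 (head:    ^)
Step 13: in state B at pos 0, read 0 -> (B,0)->write 0,move L,goto C. Now: state=C, head=-1, tape[-3..4]=01101010 (head:   ^)
Cells containing 1 after step 13: {-2, -1, 1, 3} -> 4 cell(s)

Answer: 4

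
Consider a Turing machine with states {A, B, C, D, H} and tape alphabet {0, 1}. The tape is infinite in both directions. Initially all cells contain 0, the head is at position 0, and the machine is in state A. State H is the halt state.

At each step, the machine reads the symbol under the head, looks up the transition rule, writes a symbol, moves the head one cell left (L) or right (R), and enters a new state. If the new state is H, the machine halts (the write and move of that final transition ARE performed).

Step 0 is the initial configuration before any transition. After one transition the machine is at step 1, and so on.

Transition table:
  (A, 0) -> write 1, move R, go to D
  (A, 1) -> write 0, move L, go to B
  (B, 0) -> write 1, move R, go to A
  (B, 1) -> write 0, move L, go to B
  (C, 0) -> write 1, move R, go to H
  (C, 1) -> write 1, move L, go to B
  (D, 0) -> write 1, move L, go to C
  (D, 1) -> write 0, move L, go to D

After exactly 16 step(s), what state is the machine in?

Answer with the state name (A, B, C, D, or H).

Answer: D

Derivation:
Step 1: in state A at pos 0, read 0 -> (A,0)->write 1,move R,goto D. Now: state=D, head=1, tape[-1..2]=0100 (head:   ^)
Step 2: in state D at pos 1, read 0 -> (D,0)->write 1,move L,goto C. Now: state=C, head=0, tape[-1..2]=0110 (head:  ^)
Step 3: in state C at pos 0, read 1 -> (C,1)->write 1,move L,goto B. Now: state=B, head=-1, tape[-2..2]=00110 (head:  ^)
Step 4: in state B at pos -1, read 0 -> (B,0)->write 1,move R,goto A. Now: state=A, head=0, tape[-2..2]=01110 (head:   ^)
Step 5: in state A at pos 0, read 1 -> (A,1)->write 0,move L,goto B. Now: state=B, head=-1, tape[-2..2]=01010 (head:  ^)
Step 6: in state B at pos -1, read 1 -> (B,1)->write 0,move L,goto B. Now: state=B, head=-2, tape[-3..2]=000010 (head:  ^)
Step 7: in state B at pos -2, read 0 -> (B,0)->write 1,move R,goto A. Now: state=A, head=-1, tape[-3..2]=010010 (head:   ^)
Step 8: in state A at pos -1, read 0 -> (A,0)->write 1,move R,goto D. Now: state=D, head=0, tape[-3..2]=011010 (head:    ^)
Step 9: in state D at pos 0, read 0 -> (D,0)->write 1,move L,goto C. Now: state=C, head=-1, tape[-3..2]=011110 (head:   ^)
Step 10: in state C at pos -1, read 1 -> (C,1)->write 1,move L,goto B. Now: state=B, head=-2, tape[-3..2]=011110 (head:  ^)
Step 11: in state B at pos -2, read 1 -> (B,1)->write 0,move L,goto B. Now: state=B, head=-3, tape[-4..2]=0001110 (head:  ^)
Step 12: in state B at pos -3, read 0 -> (B,0)->write 1,move R,goto A. Now: state=A, head=-2, tape[-4..2]=0101110 (head:   ^)
Step 13: in state A at pos -2, read 0 -> (A,0)->write 1,move R,goto D. Now: state=D, head=-1, tape[-4..2]=0111110 (head:    ^)
Step 14: in state D at pos -1, read 1 -> (D,1)->write 0,move L,goto D. Now: state=D, head=-2, tape[-4..2]=0110110 (head:   ^)
Step 15: in state D at pos -2, read 1 -> (D,1)->write 0,move L,goto D. Now: state=D, head=-3, tape[-4..2]=0100110 (head:  ^)
Step 16: in state D at pos -3, read 1 -> (D,1)->write 0,move L,goto D. Now: state=D, head=-4, tape[-5..2]=00000110 (head:  ^)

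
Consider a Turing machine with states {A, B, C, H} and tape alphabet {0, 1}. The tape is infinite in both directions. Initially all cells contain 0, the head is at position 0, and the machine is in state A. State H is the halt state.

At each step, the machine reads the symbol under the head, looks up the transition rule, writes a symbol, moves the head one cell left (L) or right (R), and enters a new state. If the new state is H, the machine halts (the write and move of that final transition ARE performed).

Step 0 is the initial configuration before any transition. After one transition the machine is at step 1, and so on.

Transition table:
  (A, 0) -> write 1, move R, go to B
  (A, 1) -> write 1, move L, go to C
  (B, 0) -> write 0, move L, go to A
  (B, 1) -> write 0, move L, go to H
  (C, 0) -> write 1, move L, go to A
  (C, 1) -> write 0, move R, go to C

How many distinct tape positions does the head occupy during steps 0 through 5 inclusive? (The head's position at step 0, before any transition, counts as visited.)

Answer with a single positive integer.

Step 1: in state A at pos 0, read 0 -> (A,0)->write 1,move R,goto B. Now: state=B, head=1, tape[-1..2]=0100 (head:   ^)
Step 2: in state B at pos 1, read 0 -> (B,0)->write 0,move L,goto A. Now: state=A, head=0, tape[-1..2]=0100 (head:  ^)
Step 3: in state A at pos 0, read 1 -> (A,1)->write 1,move L,goto C. Now: state=C, head=-1, tape[-2..2]=00100 (head:  ^)
Step 4: in state C at pos -1, read 0 -> (C,0)->write 1,move L,goto A. Now: state=A, head=-2, tape[-3..2]=001100 (head:  ^)
Step 5: in state A at pos -2, read 0 -> (A,0)->write 1,move R,goto B. Now: state=B, head=-1, tape[-3..2]=011100 (head:   ^)
Head positions at steps 0..5: starting at 0, distinct positions visited = {-2, -1, 0, 1} -> 4 position(s)

Answer: 4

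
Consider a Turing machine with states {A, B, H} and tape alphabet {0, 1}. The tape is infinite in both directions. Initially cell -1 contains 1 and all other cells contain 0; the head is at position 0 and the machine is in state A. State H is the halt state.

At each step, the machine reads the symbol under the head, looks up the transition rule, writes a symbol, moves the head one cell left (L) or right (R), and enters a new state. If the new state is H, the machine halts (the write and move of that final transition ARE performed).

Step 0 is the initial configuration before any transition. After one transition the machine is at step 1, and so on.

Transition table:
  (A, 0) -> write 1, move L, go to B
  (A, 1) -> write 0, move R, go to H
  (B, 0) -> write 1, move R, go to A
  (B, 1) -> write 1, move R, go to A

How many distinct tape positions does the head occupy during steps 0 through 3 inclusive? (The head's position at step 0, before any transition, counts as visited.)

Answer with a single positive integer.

Step 1: in state A at pos 0, read 0 -> (A,0)->write 1,move L,goto B. Now: state=B, head=-1, tape[-2..1]=0110 (head:  ^)
Step 2: in state B at pos -1, read 1 -> (B,1)->write 1,move R,goto A. Now: state=A, head=0, tape[-2..1]=0110 (head:   ^)
Step 3: in state A at pos 0, read 1 -> (A,1)->write 0,move R,goto H. Now: state=H, head=1, tape[-2..2]=01000 (head:    ^)
Head positions at steps 0..3: starting at 0, distinct positions visited = {-1, 0, 1} -> 3 position(s)

Answer: 3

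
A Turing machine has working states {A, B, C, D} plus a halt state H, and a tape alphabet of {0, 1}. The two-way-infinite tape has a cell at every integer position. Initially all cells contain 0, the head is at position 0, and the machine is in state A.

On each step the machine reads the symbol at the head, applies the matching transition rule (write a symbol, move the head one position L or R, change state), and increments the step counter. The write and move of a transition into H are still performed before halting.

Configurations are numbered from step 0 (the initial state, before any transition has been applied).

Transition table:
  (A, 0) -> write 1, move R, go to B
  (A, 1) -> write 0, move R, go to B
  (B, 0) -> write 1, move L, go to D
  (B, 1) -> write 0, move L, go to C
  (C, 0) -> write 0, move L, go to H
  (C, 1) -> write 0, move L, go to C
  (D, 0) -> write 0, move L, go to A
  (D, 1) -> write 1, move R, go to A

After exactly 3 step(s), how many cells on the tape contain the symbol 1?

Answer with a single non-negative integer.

Answer: 2

Derivation:
Step 1: in state A at pos 0, read 0 -> (A,0)->write 1,move R,goto B. Now: state=B, head=1, tape[-1..2]=0100 (head:   ^)
Step 2: in state B at pos 1, read 0 -> (B,0)->write 1,move L,goto D. Now: state=D, head=0, tape[-1..2]=0110 (head:  ^)
Step 3: in state D at pos 0, read 1 -> (D,1)->write 1,move R,goto A. Now: state=A, head=1, tape[-1..2]=0110 (head:   ^)
Cells containing 1 after step 3: {0, 1} -> 2 cell(s)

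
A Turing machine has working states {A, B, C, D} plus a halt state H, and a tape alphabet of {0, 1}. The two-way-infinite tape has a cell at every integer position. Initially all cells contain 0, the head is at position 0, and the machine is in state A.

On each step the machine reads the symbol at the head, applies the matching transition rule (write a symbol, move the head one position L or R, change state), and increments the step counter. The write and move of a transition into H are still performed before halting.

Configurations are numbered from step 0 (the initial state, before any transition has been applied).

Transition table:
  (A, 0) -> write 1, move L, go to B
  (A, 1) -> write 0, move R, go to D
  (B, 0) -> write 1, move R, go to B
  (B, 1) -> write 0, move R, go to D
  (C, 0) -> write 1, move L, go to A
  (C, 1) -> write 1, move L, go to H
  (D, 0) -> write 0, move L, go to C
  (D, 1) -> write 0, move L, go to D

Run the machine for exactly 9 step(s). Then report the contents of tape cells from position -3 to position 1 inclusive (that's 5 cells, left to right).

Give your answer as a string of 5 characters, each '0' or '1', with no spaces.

Step 1: in state A at pos 0, read 0 -> (A,0)->write 1,move L,goto B. Now: state=B, head=-1, tape[-2..1]=0010 (head:  ^)
Step 2: in state B at pos -1, read 0 -> (B,0)->write 1,move R,goto B. Now: state=B, head=0, tape[-2..1]=0110 (head:   ^)
Step 3: in state B at pos 0, read 1 -> (B,1)->write 0,move R,goto D. Now: state=D, head=1, tape[-2..2]=01000 (head:    ^)
Step 4: in state D at pos 1, read 0 -> (D,0)->write 0,move L,goto C. Now: state=C, head=0, tape[-2..2]=01000 (head:   ^)
Step 5: in state C at pos 0, read 0 -> (C,0)->write 1,move L,goto A. Now: state=A, head=-1, tape[-2..2]=01100 (head:  ^)
Step 6: in state A at pos -1, read 1 -> (A,1)->write 0,move R,goto D. Now: state=D, head=0, tape[-2..2]=00100 (head:   ^)
Step 7: in state D at pos 0, read 1 -> (D,1)->write 0,move L,goto D. Now: state=D, head=-1, tape[-2..2]=00000 (head:  ^)
Step 8: in state D at pos -1, read 0 -> (D,0)->write 0,move L,goto C. Now: state=C, head=-2, tape[-3..2]=000000 (head:  ^)
Step 9: in state C at pos -2, read 0 -> (C,0)->write 1,move L,goto A. Now: state=A, head=-3, tape[-4..2]=0010000 (head:  ^)

Answer: 01000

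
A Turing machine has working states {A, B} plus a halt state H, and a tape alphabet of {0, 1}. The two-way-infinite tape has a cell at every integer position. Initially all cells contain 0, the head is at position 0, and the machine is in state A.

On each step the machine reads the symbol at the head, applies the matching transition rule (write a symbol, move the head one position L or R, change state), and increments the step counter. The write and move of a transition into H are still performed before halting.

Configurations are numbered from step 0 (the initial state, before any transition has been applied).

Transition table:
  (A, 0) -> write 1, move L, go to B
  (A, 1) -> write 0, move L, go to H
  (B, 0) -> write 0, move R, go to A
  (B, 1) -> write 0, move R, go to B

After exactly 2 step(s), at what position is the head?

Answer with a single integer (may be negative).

Answer: 0

Derivation:
Step 1: in state A at pos 0, read 0 -> (A,0)->write 1,move L,goto B. Now: state=B, head=-1, tape[-2..1]=0010 (head:  ^)
Step 2: in state B at pos -1, read 0 -> (B,0)->write 0,move R,goto A. Now: state=A, head=0, tape[-2..1]=0010 (head:   ^)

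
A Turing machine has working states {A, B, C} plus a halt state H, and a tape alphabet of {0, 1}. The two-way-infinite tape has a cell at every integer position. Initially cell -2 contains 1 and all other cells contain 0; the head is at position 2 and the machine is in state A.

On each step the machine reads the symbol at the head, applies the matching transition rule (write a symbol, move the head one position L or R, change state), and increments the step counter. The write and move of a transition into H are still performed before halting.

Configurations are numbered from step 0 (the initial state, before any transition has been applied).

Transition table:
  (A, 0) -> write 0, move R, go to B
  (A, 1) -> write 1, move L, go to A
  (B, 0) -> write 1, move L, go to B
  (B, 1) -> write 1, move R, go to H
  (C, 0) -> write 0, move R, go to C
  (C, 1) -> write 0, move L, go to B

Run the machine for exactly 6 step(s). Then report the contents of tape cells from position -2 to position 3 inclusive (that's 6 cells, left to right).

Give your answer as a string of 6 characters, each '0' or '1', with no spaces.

Answer: 111111

Derivation:
Step 1: in state A at pos 2, read 0 -> (A,0)->write 0,move R,goto B. Now: state=B, head=3, tape[-3..4]=01000000 (head:       ^)
Step 2: in state B at pos 3, read 0 -> (B,0)->write 1,move L,goto B. Now: state=B, head=2, tape[-3..4]=01000010 (head:      ^)
Step 3: in state B at pos 2, read 0 -> (B,0)->write 1,move L,goto B. Now: state=B, head=1, tape[-3..4]=01000110 (head:     ^)
Step 4: in state B at pos 1, read 0 -> (B,0)->write 1,move L,goto B. Now: state=B, head=0, tape[-3..4]=01001110 (head:    ^)
Step 5: in state B at pos 0, read 0 -> (B,0)->write 1,move L,goto B. Now: state=B, head=-1, tape[-3..4]=01011110 (head:   ^)
Step 6: in state B at pos -1, read 0 -> (B,0)->write 1,move L,goto B. Now: state=B, head=-2, tape[-3..4]=01111110 (head:  ^)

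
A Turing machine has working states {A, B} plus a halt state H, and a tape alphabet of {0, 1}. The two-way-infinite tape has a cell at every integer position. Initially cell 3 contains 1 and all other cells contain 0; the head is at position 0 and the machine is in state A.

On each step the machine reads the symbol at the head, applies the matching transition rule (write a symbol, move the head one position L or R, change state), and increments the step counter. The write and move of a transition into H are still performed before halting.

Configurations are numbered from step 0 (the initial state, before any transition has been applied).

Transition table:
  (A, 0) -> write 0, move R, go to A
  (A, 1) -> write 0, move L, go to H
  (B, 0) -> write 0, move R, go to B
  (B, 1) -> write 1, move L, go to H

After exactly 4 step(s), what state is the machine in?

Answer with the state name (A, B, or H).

Answer: H

Derivation:
Step 1: in state A at pos 0, read 0 -> (A,0)->write 0,move R,goto A. Now: state=A, head=1, tape[-1..4]=000010 (head:   ^)
Step 2: in state A at pos 1, read 0 -> (A,0)->write 0,move R,goto A. Now: state=A, head=2, tape[-1..4]=000010 (head:    ^)
Step 3: in state A at pos 2, read 0 -> (A,0)->write 0,move R,goto A. Now: state=A, head=3, tape[-1..4]=000010 (head:     ^)
Step 4: in state A at pos 3, read 1 -> (A,1)->write 0,move L,goto H. Now: state=H, head=2, tape[-1..4]=000000 (head:    ^)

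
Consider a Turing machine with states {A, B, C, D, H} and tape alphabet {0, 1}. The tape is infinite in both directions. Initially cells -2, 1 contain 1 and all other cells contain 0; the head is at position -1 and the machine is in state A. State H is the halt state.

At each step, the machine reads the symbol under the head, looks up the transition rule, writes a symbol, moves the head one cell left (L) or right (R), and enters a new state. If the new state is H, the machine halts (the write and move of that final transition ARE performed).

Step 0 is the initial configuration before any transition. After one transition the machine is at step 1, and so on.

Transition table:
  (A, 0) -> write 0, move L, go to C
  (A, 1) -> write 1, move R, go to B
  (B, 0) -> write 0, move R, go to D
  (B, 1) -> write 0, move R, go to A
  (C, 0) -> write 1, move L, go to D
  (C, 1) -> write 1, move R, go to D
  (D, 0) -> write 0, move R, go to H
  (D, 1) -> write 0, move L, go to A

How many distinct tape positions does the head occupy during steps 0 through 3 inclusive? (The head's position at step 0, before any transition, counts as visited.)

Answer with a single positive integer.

Step 1: in state A at pos -1, read 0 -> (A,0)->write 0,move L,goto C. Now: state=C, head=-2, tape[-3..2]=010010 (head:  ^)
Step 2: in state C at pos -2, read 1 -> (C,1)->write 1,move R,goto D. Now: state=D, head=-1, tape[-3..2]=010010 (head:   ^)
Step 3: in state D at pos -1, read 0 -> (D,0)->write 0,move R,goto H. Now: state=H, head=0, tape[-3..2]=010010 (head:    ^)
Head positions at steps 0..3: starting at -1, distinct positions visited = {-2, -1, 0} -> 3 position(s)

Answer: 3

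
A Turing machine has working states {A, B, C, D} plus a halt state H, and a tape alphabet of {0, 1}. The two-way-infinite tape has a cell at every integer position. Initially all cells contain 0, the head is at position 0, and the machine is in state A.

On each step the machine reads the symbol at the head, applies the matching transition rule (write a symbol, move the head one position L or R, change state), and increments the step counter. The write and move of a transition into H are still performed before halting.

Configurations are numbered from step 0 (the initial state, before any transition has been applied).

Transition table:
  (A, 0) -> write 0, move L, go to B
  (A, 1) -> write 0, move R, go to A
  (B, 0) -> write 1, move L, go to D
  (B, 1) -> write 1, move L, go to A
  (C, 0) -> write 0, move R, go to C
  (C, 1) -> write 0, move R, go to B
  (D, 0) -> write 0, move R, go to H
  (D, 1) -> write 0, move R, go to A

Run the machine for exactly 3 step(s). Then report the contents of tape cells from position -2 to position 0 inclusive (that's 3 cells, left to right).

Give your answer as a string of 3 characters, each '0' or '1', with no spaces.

Step 1: in state A at pos 0, read 0 -> (A,0)->write 0,move L,goto B. Now: state=B, head=-1, tape[-2..1]=0000 (head:  ^)
Step 2: in state B at pos -1, read 0 -> (B,0)->write 1,move L,goto D. Now: state=D, head=-2, tape[-3..1]=00100 (head:  ^)
Step 3: in state D at pos -2, read 0 -> (D,0)->write 0,move R,goto H. Now: state=H, head=-1, tape[-3..1]=00100 (head:   ^)

Answer: 010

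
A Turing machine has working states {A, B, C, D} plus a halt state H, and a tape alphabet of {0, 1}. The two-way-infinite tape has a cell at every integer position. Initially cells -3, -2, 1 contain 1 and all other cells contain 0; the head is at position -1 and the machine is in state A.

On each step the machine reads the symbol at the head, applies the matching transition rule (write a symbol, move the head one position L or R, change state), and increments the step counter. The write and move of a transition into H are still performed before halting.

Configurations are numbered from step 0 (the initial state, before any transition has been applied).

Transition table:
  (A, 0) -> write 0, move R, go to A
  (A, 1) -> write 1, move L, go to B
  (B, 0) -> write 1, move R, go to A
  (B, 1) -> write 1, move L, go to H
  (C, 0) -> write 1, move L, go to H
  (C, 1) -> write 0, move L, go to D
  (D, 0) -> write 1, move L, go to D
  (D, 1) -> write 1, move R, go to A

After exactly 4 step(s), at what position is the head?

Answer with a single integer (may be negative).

Answer: 1

Derivation:
Step 1: in state A at pos -1, read 0 -> (A,0)->write 0,move R,goto A. Now: state=A, head=0, tape[-4..2]=0110010 (head:     ^)
Step 2: in state A at pos 0, read 0 -> (A,0)->write 0,move R,goto A. Now: state=A, head=1, tape[-4..2]=0110010 (head:      ^)
Step 3: in state A at pos 1, read 1 -> (A,1)->write 1,move L,goto B. Now: state=B, head=0, tape[-4..2]=0110010 (head:     ^)
Step 4: in state B at pos 0, read 0 -> (B,0)->write 1,move R,goto A. Now: state=A, head=1, tape[-4..2]=0110110 (head:      ^)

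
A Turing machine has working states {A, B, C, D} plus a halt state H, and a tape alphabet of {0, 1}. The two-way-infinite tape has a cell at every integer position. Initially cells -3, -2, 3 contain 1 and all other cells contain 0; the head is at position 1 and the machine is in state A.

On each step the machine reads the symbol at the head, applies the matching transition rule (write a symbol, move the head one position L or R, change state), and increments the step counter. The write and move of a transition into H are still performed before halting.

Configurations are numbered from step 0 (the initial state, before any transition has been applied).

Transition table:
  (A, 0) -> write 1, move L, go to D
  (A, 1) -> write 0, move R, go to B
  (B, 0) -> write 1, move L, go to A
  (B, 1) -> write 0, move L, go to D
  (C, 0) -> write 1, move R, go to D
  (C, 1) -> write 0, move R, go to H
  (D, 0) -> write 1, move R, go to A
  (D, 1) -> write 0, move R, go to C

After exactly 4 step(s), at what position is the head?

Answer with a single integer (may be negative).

Answer: 1

Derivation:
Step 1: in state A at pos 1, read 0 -> (A,0)->write 1,move L,goto D. Now: state=D, head=0, tape[-4..4]=011001010 (head:     ^)
Step 2: in state D at pos 0, read 0 -> (D,0)->write 1,move R,goto A. Now: state=A, head=1, tape[-4..4]=011011010 (head:      ^)
Step 3: in state A at pos 1, read 1 -> (A,1)->write 0,move R,goto B. Now: state=B, head=2, tape[-4..4]=011010010 (head:       ^)
Step 4: in state B at pos 2, read 0 -> (B,0)->write 1,move L,goto A. Now: state=A, head=1, tape[-4..4]=011010110 (head:      ^)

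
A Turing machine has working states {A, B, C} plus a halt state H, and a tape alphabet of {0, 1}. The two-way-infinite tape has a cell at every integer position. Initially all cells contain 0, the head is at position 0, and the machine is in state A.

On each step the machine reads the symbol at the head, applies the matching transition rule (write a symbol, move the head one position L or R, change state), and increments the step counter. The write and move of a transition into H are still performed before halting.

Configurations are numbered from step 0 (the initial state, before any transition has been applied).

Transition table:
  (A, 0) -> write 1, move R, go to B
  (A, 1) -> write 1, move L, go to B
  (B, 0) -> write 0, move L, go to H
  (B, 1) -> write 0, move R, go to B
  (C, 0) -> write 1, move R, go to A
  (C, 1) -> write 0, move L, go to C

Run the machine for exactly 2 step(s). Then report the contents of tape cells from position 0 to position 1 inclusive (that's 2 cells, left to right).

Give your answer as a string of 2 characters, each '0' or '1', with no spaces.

Answer: 10

Derivation:
Step 1: in state A at pos 0, read 0 -> (A,0)->write 1,move R,goto B. Now: state=B, head=1, tape[-1..2]=0100 (head:   ^)
Step 2: in state B at pos 1, read 0 -> (B,0)->write 0,move L,goto H. Now: state=H, head=0, tape[-1..2]=0100 (head:  ^)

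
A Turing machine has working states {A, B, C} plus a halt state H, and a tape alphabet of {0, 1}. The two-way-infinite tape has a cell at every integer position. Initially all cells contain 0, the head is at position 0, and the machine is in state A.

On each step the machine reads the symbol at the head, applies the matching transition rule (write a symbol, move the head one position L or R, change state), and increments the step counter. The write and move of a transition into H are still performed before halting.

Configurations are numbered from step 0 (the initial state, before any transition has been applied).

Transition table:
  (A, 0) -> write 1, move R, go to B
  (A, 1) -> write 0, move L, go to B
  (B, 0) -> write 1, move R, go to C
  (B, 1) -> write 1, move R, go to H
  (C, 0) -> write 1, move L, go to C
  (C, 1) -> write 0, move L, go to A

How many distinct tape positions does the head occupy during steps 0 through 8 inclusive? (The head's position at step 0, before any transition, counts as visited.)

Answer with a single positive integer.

Answer: 5

Derivation:
Step 1: in state A at pos 0, read 0 -> (A,0)->write 1,move R,goto B. Now: state=B, head=1, tape[-1..2]=0100 (head:   ^)
Step 2: in state B at pos 1, read 0 -> (B,0)->write 1,move R,goto C. Now: state=C, head=2, tape[-1..3]=01100 (head:    ^)
Step 3: in state C at pos 2, read 0 -> (C,0)->write 1,move L,goto C. Now: state=C, head=1, tape[-1..3]=01110 (head:   ^)
Step 4: in state C at pos 1, read 1 -> (C,1)->write 0,move L,goto A. Now: state=A, head=0, tape[-1..3]=01010 (head:  ^)
Step 5: in state A at pos 0, read 1 -> (A,1)->write 0,move L,goto B. Now: state=B, head=-1, tape[-2..3]=000010 (head:  ^)
Step 6: in state B at pos -1, read 0 -> (B,0)->write 1,move R,goto C. Now: state=C, head=0, tape[-2..3]=010010 (head:   ^)
Step 7: in state C at pos 0, read 0 -> (C,0)->write 1,move L,goto C. Now: state=C, head=-1, tape[-2..3]=011010 (head:  ^)
Step 8: in state C at pos -1, read 1 -> (C,1)->write 0,move L,goto A. Now: state=A, head=-2, tape[-3..3]=0001010 (head:  ^)
Head positions at steps 0..8: starting at 0, distinct positions visited = {-2, -1, 0, 1, 2} -> 5 position(s)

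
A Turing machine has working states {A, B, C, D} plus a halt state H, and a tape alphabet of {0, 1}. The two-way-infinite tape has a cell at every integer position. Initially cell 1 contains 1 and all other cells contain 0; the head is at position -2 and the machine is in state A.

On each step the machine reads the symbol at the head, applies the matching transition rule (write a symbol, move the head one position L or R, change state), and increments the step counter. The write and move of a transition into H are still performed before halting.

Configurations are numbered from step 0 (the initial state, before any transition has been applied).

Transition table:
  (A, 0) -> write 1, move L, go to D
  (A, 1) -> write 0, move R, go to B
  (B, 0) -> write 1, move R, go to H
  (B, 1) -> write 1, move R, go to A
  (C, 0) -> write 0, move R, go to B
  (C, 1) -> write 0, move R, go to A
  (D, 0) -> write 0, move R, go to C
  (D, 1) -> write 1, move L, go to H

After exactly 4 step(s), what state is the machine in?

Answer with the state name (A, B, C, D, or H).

Answer: D

Derivation:
Step 1: in state A at pos -2, read 0 -> (A,0)->write 1,move L,goto D. Now: state=D, head=-3, tape[-4..2]=0010010 (head:  ^)
Step 2: in state D at pos -3, read 0 -> (D,0)->write 0,move R,goto C. Now: state=C, head=-2, tape[-4..2]=0010010 (head:   ^)
Step 3: in state C at pos -2, read 1 -> (C,1)->write 0,move R,goto A. Now: state=A, head=-1, tape[-4..2]=0000010 (head:    ^)
Step 4: in state A at pos -1, read 0 -> (A,0)->write 1,move L,goto D. Now: state=D, head=-2, tape[-4..2]=0001010 (head:   ^)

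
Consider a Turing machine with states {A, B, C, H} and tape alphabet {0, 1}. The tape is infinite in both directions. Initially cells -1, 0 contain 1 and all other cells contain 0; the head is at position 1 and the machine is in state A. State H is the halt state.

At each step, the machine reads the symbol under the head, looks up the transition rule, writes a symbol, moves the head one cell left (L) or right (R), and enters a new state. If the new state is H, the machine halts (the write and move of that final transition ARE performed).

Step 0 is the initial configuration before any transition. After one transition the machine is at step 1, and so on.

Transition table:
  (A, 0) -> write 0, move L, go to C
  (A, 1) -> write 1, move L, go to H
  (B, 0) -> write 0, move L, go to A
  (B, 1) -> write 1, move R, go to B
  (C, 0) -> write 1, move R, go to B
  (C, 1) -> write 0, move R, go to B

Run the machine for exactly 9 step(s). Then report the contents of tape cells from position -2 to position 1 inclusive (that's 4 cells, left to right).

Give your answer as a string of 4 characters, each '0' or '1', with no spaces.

Step 1: in state A at pos 1, read 0 -> (A,0)->write 0,move L,goto C. Now: state=C, head=0, tape[-2..2]=01100 (head:   ^)
Step 2: in state C at pos 0, read 1 -> (C,1)->write 0,move R,goto B. Now: state=B, head=1, tape[-2..2]=01000 (head:    ^)
Step 3: in state B at pos 1, read 0 -> (B,0)->write 0,move L,goto A. Now: state=A, head=0, tape[-2..2]=01000 (head:   ^)
Step 4: in state A at pos 0, read 0 -> (A,0)->write 0,move L,goto C. Now: state=C, head=-1, tape[-2..2]=01000 (head:  ^)
Step 5: in state C at pos -1, read 1 -> (C,1)->write 0,move R,goto B. Now: state=B, head=0, tape[-2..2]=00000 (head:   ^)
Step 6: in state B at pos 0, read 0 -> (B,0)->write 0,move L,goto A. Now: state=A, head=-1, tape[-2..2]=00000 (head:  ^)
Step 7: in state A at pos -1, read 0 -> (A,0)->write 0,move L,goto C. Now: state=C, head=-2, tape[-3..2]=000000 (head:  ^)
Step 8: in state C at pos -2, read 0 -> (C,0)->write 1,move R,goto B. Now: state=B, head=-1, tape[-3..2]=010000 (head:   ^)
Step 9: in state B at pos -1, read 0 -> (B,0)->write 0,move L,goto A. Now: state=A, head=-2, tape[-3..2]=010000 (head:  ^)

Answer: 1000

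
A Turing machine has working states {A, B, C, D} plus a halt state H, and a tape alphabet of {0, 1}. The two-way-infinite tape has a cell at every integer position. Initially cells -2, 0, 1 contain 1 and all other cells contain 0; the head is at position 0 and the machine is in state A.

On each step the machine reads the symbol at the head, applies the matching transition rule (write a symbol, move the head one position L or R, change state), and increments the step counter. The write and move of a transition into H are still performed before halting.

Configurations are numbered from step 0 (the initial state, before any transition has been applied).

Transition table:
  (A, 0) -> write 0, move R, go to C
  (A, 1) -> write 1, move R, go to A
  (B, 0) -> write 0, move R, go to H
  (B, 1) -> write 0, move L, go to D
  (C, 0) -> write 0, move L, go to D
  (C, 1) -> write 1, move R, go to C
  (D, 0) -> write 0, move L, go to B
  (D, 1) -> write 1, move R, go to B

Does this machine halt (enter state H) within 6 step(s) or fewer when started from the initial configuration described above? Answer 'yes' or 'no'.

Answer: no

Derivation:
Step 1: in state A at pos 0, read 1 -> (A,1)->write 1,move R,goto A. Now: state=A, head=1, tape[-3..2]=010110 (head:     ^)
Step 2: in state A at pos 1, read 1 -> (A,1)->write 1,move R,goto A. Now: state=A, head=2, tape[-3..3]=0101100 (head:      ^)
Step 3: in state A at pos 2, read 0 -> (A,0)->write 0,move R,goto C. Now: state=C, head=3, tape[-3..4]=01011000 (head:       ^)
Step 4: in state C at pos 3, read 0 -> (C,0)->write 0,move L,goto D. Now: state=D, head=2, tape[-3..4]=01011000 (head:      ^)
Step 5: in state D at pos 2, read 0 -> (D,0)->write 0,move L,goto B. Now: state=B, head=1, tape[-3..4]=01011000 (head:     ^)
Step 6: in state B at pos 1, read 1 -> (B,1)->write 0,move L,goto D. Now: state=D, head=0, tape[-3..4]=01010000 (head:    ^)
After 6 step(s): state = D (not H) -> not halted within 6 -> no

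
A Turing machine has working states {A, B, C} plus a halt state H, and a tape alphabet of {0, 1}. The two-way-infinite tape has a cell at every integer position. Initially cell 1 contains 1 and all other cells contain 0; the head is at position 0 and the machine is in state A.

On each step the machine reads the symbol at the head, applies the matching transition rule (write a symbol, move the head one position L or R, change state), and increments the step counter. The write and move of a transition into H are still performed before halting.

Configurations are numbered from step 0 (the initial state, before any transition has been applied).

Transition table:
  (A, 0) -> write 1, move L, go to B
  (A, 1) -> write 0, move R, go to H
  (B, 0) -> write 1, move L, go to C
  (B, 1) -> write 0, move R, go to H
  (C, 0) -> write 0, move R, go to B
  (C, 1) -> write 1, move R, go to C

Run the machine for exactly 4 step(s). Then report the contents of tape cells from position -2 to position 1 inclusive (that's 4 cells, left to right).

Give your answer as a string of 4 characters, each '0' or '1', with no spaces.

Step 1: in state A at pos 0, read 0 -> (A,0)->write 1,move L,goto B. Now: state=B, head=-1, tape[-2..2]=00110 (head:  ^)
Step 2: in state B at pos -1, read 0 -> (B,0)->write 1,move L,goto C. Now: state=C, head=-2, tape[-3..2]=001110 (head:  ^)
Step 3: in state C at pos -2, read 0 -> (C,0)->write 0,move R,goto B. Now: state=B, head=-1, tape[-3..2]=001110 (head:   ^)
Step 4: in state B at pos -1, read 1 -> (B,1)->write 0,move R,goto H. Now: state=H, head=0, tape[-3..2]=000110 (head:    ^)

Answer: 0011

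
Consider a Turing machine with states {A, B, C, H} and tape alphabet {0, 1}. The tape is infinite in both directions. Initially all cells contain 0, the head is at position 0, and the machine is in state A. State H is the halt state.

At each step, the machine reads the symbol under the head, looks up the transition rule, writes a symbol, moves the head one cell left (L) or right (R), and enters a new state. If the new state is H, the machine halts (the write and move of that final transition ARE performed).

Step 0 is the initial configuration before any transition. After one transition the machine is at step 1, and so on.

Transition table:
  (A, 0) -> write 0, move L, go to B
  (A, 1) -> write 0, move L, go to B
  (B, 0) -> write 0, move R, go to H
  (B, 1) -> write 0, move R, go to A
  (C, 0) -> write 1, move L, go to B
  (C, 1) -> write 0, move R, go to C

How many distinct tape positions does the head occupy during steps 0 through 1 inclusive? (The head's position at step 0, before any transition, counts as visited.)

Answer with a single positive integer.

Step 1: in state A at pos 0, read 0 -> (A,0)->write 0,move L,goto B. Now: state=B, head=-1, tape[-2..1]=0000 (head:  ^)
Head positions at steps 0..1: starting at 0, distinct positions visited = {-1, 0} -> 2 position(s)

Answer: 2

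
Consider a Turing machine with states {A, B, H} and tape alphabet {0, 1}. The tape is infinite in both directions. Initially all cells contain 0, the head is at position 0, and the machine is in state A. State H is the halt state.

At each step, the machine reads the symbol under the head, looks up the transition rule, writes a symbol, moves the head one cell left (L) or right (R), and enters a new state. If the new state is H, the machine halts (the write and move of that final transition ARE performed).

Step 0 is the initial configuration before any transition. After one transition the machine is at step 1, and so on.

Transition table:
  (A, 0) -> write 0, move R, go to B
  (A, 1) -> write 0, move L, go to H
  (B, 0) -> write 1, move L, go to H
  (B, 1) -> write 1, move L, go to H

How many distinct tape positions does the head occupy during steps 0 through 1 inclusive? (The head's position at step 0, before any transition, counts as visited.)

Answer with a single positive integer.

Step 1: in state A at pos 0, read 0 -> (A,0)->write 0,move R,goto B. Now: state=B, head=1, tape[-1..2]=0000 (head:   ^)
Head positions at steps 0..1: starting at 0, distinct positions visited = {0, 1} -> 2 position(s)

Answer: 2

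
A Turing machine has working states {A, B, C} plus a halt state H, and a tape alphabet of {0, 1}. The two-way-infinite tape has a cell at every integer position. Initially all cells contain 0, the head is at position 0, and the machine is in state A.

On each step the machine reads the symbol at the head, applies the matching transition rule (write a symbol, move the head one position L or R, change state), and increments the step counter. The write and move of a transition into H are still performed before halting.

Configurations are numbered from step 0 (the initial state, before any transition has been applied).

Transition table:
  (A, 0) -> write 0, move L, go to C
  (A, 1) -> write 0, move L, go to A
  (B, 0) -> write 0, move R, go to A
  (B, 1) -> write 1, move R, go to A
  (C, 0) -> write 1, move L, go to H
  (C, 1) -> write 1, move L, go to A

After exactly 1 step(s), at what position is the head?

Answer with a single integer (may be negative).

Answer: -1

Derivation:
Step 1: in state A at pos 0, read 0 -> (A,0)->write 0,move L,goto C. Now: state=C, head=-1, tape[-2..1]=0000 (head:  ^)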